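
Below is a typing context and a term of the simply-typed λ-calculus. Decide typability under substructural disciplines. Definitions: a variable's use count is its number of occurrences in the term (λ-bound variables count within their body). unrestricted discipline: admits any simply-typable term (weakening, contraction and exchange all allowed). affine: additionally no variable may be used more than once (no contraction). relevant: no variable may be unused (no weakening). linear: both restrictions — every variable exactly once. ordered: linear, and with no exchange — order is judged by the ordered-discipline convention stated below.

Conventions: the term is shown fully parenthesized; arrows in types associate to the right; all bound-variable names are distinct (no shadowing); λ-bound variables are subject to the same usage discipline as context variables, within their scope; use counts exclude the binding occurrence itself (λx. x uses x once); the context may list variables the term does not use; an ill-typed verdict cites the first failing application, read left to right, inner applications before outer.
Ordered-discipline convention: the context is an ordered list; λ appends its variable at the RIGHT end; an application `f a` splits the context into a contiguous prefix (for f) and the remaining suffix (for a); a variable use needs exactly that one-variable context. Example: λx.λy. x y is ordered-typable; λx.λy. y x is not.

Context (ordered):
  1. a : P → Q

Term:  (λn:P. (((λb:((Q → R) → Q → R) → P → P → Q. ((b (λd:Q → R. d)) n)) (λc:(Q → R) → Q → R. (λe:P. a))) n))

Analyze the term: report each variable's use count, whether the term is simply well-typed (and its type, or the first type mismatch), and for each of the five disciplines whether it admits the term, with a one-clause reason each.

variable uses: a=1, n (λ-bound)=2, b (λ-bound)=1, d (λ-bound)=1, c (λ-bound)=0, e (λ-bound)=0
left-to-right use order: b, d, n, a, n
typing: well-typed — term : P → Q
ordered: ✗ — n ×2 used more than once (contraction); needs weakening: c, e unused
linear: ✗ — n ×2 used more than once (contraction); needs weakening: c, e unused
affine: ✗ — n ×2 used more than once (contraction)
relevant: ✗ — needs weakening: c, e unused
unrestricted: ✓ — typability at P → Q is all that's needed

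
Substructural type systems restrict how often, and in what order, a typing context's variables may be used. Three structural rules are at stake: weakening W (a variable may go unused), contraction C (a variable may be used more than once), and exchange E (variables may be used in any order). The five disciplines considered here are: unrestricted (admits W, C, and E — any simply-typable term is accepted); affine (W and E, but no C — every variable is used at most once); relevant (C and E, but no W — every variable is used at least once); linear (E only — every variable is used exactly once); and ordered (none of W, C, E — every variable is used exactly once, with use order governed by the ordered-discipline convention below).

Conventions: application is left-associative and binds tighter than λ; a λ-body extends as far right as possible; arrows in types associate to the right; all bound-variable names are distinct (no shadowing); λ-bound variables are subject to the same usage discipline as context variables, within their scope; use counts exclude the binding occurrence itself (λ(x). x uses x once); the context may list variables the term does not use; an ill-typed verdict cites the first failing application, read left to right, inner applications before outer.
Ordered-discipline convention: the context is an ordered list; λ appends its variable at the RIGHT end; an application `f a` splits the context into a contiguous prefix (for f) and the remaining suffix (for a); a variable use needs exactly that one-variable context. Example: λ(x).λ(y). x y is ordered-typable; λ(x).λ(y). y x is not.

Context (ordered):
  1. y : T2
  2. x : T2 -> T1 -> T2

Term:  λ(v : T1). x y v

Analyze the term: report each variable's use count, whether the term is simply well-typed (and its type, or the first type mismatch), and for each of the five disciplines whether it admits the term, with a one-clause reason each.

counts: y: 1; x: 1; v (bound): 1
uses in reading order: x, y, v
typing: the term checks, with type T1 -> T2
ordered: ✗, no contiguous prefix/suffix split fits x, y, v
linear: ✓, y, x, v: one use apiece
affine: ✓, none of y, x, v used more than once
relevant: ✓, every one of y, x, v appears
unrestricted: ✓, well-typed at T1 -> T2; no restrictions here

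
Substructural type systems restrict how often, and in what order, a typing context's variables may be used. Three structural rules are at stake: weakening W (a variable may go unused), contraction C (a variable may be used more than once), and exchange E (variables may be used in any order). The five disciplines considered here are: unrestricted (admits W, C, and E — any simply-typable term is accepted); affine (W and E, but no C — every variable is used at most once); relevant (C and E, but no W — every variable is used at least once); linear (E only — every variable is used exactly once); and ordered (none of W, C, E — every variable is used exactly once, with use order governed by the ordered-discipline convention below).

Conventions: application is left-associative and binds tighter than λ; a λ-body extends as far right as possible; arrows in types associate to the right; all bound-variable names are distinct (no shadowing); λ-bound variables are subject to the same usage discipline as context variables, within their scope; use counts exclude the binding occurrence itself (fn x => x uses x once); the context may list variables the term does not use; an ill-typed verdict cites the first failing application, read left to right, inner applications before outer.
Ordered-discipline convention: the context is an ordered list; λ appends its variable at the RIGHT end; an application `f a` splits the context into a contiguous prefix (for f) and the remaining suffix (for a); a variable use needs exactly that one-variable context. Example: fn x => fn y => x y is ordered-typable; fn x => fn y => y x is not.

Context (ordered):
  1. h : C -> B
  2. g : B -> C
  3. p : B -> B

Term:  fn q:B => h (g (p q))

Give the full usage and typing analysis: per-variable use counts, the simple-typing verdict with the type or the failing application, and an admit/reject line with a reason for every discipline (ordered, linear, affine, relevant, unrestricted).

variable uses: h=1; g=1; p=1; q (λ-bound)=1
order of uses: h, g, p, q
typing: ✓ — B -> B
ordered ✓ (h, g, p, q once each; derivable with no W/C/E)
linear ✓ (each of h, g, p, q used exactly once)
affine ✓ (h, g, p, q: no repeats, contraction unneeded)
relevant ✓ (at least one use each (h, g, p, q))
unrestricted ✓ (typability at B -> B is all that's needed)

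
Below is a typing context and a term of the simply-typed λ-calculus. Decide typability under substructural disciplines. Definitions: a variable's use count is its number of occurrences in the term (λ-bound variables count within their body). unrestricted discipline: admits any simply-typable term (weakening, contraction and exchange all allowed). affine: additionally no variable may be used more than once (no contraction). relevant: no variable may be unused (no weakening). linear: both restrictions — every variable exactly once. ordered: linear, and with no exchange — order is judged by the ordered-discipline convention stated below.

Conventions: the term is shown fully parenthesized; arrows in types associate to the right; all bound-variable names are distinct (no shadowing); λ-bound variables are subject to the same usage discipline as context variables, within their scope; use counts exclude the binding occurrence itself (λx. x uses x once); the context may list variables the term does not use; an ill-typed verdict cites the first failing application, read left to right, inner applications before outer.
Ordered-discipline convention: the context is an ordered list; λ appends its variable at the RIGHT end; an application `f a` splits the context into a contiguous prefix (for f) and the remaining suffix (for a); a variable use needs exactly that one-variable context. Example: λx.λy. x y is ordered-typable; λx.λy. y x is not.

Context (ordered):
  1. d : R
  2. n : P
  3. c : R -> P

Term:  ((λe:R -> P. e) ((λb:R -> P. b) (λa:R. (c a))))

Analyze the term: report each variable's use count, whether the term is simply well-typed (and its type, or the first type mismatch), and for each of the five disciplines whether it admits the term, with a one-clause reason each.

counts: d ×0; n ×0; c ×1; e (λ-bound) ×1; b (λ-bound) ×1; a (λ-bound) ×1
order of uses: e, b, c, a
typing: the term checks, with type R -> P
ordered ✗ (d, n left unused)
linear ✗ (d, n left unused)
affine ✓ (at most one use each (d, n, c, e, b, a))
relevant ✗ (d, n left unused)
unrestricted ✓ (simply typable at R -> P; W, C, E all held)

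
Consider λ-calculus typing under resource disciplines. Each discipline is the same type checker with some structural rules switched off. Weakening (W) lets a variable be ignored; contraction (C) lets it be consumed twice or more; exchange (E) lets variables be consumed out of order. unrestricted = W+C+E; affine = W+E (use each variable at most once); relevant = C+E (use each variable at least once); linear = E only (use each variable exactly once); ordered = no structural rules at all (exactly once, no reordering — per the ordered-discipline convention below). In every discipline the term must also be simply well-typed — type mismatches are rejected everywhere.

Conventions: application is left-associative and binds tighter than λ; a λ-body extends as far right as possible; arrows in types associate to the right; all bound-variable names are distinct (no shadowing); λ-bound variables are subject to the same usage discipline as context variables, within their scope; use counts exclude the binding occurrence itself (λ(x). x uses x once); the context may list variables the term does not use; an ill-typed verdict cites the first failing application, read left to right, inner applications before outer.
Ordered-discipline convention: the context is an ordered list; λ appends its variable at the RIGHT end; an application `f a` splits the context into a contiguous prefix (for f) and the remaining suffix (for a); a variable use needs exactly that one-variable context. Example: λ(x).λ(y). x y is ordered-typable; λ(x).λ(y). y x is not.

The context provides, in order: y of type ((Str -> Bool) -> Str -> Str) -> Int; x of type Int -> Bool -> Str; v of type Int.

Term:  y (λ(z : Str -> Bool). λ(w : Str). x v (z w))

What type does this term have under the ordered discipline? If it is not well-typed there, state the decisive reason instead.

term : Int
use counts: y ×1, x ×1, v ×1, z (λ-bound) ×1, w (λ-bound) ×1
left-to-right use order: y, x, v, z, w
typing: well-typed at Int
per-discipline verdicts: ordered ✓ · linear ✓ · affine ✓ · relevant ✓ · unrestricted ✓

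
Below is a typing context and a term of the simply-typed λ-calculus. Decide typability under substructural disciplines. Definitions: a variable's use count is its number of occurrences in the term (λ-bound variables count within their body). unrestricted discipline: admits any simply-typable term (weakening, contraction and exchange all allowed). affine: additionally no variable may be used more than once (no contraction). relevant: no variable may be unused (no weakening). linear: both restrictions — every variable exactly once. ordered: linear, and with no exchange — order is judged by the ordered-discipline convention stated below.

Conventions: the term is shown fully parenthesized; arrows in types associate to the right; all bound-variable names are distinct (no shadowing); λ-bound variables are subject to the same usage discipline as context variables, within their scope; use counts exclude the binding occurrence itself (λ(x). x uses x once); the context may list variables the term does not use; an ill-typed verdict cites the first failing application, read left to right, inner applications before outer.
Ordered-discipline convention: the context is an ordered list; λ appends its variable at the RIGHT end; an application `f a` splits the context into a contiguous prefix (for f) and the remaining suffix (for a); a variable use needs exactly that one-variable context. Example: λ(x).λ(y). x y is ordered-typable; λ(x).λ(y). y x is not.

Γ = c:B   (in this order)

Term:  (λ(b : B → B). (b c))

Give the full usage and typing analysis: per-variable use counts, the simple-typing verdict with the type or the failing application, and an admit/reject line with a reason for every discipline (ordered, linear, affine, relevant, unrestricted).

use counts: c=1; b [bound]=1
use order (left to right): b, c
typing: well-typed at (B → B) → B
ordered ✗ (no contiguous prefix/suffix split fits b, c)
linear ✓ (c, b: one use apiece)
affine ✓ (at most one use each (c, b))
relevant ✓ (every one of c, b appears)
unrestricted ✓ (type-checks ((B → B) → B) and nothing is barred)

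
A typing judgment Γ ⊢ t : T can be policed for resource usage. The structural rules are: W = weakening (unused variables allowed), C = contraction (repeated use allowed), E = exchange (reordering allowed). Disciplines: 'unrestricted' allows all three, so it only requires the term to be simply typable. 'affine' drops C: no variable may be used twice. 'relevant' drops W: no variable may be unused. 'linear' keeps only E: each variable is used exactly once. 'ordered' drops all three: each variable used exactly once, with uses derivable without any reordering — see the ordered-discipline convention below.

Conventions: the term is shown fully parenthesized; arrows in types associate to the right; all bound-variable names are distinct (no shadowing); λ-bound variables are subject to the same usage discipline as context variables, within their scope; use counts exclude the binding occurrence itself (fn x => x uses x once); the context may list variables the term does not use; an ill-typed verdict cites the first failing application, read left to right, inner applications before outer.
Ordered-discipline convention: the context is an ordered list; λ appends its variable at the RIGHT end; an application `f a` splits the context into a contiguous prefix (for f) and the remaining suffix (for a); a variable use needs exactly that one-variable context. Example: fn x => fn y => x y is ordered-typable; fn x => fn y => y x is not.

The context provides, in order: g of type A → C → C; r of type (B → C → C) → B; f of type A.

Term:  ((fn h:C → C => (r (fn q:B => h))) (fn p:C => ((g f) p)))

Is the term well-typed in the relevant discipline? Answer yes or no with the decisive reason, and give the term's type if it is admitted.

no — needs weakening: q unused
usage: g: 1×; r: 1×; f: 1×; h (λ-bound): 1×; q (λ-bound): 0×; p (λ-bound): 1×
use order (left to right): r, h, g, f, p
typing: the term checks, with type B
per-discipline verdicts: ordered ✗; linear ✗; affine ✓; relevant ✗; unrestricted ✓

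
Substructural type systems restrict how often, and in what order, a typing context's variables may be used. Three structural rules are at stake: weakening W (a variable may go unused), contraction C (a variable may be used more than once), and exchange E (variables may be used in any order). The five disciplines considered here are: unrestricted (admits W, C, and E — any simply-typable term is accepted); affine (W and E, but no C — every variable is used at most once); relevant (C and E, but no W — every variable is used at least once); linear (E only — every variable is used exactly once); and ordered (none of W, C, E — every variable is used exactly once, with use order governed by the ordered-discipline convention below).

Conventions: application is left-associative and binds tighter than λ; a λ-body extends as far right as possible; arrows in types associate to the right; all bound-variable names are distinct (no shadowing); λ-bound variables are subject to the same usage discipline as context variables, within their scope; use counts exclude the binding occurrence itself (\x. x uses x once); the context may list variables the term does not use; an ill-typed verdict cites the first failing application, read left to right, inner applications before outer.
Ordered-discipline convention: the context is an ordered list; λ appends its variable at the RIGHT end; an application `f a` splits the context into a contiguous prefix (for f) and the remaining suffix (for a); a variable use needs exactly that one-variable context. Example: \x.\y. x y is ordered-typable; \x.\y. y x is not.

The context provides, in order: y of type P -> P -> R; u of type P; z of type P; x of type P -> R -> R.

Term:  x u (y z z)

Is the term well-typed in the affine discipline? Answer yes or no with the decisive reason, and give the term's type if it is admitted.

no — repeated use of z ×2
use counts: y: 1, u: 1, z: 2, x: 1
use order (left to right): x, u, y, z, z
typing: well-typed — term : R
per-discipline verdicts: ordered ✗ | linear ✗ | affine ✗ | relevant ✓ | unrestricted ✓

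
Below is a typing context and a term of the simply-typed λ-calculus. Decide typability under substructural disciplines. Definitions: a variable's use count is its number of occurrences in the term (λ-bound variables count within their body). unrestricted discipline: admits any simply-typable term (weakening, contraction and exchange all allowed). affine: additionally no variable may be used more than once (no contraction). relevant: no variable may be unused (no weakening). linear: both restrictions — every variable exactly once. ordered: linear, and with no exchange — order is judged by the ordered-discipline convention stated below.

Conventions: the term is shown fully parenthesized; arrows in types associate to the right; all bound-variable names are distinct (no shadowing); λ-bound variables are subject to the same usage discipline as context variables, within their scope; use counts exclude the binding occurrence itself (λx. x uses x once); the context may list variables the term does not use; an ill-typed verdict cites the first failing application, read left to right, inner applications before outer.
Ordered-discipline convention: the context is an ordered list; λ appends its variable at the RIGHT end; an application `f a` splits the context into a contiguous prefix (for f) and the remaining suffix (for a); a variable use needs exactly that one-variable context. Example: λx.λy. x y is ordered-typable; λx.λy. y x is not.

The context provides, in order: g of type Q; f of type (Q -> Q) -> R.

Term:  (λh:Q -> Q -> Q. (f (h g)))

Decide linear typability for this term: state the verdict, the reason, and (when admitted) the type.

yes — single use per variable (g, f, h); term : (Q -> Q -> Q) -> R
use counts: g ×1, f ×1, h (bound) ×1
order of uses: f, h, g
typing: the term checks, with type (Q -> Q -> Q) -> R
all disciplines: ordered ✗; linear ✓; affine ✓; relevant ✓; unrestricted ✓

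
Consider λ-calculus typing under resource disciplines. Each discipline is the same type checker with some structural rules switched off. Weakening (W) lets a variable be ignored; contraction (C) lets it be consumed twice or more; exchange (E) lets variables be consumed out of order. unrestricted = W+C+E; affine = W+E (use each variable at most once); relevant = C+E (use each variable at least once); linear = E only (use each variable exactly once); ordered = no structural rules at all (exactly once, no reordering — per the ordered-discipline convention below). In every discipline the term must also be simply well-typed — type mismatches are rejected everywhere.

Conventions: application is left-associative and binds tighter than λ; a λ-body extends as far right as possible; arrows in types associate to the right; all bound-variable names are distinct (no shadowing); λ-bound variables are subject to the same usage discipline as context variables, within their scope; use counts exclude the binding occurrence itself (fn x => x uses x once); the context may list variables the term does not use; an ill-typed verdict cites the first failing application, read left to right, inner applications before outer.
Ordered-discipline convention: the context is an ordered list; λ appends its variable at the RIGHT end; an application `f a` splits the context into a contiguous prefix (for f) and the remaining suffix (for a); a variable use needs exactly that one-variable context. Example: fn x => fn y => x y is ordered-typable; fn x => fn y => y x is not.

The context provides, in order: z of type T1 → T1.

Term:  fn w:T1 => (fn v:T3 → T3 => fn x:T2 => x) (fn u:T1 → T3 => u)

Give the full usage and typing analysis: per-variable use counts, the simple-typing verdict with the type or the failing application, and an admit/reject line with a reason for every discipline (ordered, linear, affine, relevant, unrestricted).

variable uses: z: 0; w (bound): 0; v (bound): 0; x (bound): 1; u (bound): 1
left-to-right use order: x, u
typing: ill-typed: an application expects T3 → T3 but receives (T1 → T3) → T1 → T3
ordered: ✗ — not simply typable
linear: ✗ — fails simple typing
affine: ✗ — a type mismatch blocks all five
relevant: ✗ — the type mismatch rejects it
unrestricted: ✗ — not simply typable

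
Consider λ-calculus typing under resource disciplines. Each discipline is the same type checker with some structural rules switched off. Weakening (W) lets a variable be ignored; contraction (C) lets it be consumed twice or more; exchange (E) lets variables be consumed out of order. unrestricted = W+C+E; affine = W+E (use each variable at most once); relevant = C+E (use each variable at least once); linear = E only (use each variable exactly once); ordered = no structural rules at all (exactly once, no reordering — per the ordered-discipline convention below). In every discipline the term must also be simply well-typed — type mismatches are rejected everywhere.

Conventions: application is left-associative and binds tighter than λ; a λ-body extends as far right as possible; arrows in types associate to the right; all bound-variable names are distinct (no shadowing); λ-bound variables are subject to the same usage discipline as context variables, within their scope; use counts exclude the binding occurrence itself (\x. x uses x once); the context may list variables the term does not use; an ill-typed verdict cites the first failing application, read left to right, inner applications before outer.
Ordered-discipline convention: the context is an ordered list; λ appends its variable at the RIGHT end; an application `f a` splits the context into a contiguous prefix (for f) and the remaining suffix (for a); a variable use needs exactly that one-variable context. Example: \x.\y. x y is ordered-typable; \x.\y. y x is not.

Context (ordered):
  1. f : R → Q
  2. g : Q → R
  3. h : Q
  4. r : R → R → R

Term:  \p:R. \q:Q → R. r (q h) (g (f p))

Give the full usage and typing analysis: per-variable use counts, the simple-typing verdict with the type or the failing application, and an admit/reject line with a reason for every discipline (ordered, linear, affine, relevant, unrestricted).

use counts: f: 1×; g: 1×; h: 1×; r: 1×; p (bound): 1×; q (bound): 1×
left-to-right use order: r, q, h, g, f, p
typing: ✓ — R → (Q → R) → R
ordered: ✗, use order r, q, h, g, f, p needs exchange
linear: ✓, exactly-once usage across f, g, h, r, p, q
affine: ✓, f, g, h, r, p, q: no repeats, contraction unneeded
relevant: ✓, none of f, g, h, r, p, q goes unused
unrestricted: ✓, type-checks (R → (Q → R) → R) and nothing is barred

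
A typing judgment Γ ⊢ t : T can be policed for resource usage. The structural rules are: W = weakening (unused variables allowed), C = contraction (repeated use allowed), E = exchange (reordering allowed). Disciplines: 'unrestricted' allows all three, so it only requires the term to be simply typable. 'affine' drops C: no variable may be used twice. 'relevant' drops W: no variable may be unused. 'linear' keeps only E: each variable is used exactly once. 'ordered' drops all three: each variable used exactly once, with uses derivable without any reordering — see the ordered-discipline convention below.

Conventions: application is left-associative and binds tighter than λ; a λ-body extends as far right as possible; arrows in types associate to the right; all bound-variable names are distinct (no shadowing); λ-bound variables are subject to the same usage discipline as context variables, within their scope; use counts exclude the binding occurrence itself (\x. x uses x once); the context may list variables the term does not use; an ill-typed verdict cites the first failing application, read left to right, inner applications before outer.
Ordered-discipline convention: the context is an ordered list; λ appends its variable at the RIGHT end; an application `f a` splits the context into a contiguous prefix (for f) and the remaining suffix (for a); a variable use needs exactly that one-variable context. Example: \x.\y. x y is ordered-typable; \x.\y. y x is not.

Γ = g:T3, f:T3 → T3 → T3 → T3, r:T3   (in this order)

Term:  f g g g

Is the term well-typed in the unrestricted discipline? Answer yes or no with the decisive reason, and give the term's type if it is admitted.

yes — simply typable at T3; W, C, E all held; term : T3
usage: g=3, f=1, r=0
uses in reading order: f, g, g, g
typing: the term checks, with type T3
across the five disciplines: ordered ✗ · linear ✗ · affine ✗ · relevant ✗ · unrestricted ✓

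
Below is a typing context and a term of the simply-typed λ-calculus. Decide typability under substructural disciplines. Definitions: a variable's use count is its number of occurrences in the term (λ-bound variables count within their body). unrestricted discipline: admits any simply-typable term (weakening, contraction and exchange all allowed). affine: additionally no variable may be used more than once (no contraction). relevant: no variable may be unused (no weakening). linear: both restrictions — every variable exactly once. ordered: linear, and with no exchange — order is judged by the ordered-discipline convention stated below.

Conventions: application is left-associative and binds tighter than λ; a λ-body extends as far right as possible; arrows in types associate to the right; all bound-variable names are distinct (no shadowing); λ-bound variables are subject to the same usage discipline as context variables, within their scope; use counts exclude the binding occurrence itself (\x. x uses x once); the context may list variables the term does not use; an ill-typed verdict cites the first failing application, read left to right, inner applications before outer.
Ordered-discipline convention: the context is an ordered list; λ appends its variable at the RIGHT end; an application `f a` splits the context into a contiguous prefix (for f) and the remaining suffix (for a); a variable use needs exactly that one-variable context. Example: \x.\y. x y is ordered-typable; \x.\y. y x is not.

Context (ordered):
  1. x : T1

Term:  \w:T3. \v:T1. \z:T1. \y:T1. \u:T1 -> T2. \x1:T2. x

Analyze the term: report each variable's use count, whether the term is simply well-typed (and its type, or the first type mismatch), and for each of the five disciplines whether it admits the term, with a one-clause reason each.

counts: x: 1; w (bound): 0; v (bound): 0; z (bound): 0; y (bound): 0; u (bound): 0; x1 (bound): 0
left-to-right use order: x
typing: well-typed — term : T3 -> T1 -> T1 -> T1 -> (T1 -> T2) -> T2 -> T1
ordered: ✗ — unused: w, v, z, y, u, x1 — weakening required
linear: ✗ — unused: w, v, z, y, u, x1 — weakening required
affine: ✓ — x, w, v, z, y, u, x1: no repeats, contraction unneeded
relevant: ✗ — unused: w, v, z, y, u, x1 — weakening required
unrestricted: ✓ — type-checks (T3 -> T1 -> T1 -> T1 -> (T1 -> T2) -> T2 -> T1) and nothing is barred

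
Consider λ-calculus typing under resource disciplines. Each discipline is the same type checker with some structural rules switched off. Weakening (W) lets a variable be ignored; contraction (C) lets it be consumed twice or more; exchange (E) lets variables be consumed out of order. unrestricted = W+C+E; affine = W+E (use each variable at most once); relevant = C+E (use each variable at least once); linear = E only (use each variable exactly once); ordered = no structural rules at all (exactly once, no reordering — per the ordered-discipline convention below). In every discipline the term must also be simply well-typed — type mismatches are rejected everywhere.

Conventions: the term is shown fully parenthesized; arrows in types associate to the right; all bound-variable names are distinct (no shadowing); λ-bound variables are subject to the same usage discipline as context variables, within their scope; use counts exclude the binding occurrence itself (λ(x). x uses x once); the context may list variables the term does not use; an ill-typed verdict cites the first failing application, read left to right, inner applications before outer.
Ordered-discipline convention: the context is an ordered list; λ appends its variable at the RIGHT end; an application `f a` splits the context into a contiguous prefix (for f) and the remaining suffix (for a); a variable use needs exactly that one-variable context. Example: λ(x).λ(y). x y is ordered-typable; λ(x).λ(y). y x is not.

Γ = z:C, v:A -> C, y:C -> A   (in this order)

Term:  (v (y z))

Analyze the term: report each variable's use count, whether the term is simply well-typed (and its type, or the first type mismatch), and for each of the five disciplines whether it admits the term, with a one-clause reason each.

counts: z ×1, v ×1, y ×1
order of uses: v, y, z
typing: well-typed — term : C
ordered ✗ (needs exchange: uses follow v, y, z)
linear ✓ (z, v, y: one use apiece)
affine ✓ (no duplicate uses among z, v, y)
relevant ✓ (none of z, v, y goes unused)
unrestricted ✓ (typability at C is all that's needed)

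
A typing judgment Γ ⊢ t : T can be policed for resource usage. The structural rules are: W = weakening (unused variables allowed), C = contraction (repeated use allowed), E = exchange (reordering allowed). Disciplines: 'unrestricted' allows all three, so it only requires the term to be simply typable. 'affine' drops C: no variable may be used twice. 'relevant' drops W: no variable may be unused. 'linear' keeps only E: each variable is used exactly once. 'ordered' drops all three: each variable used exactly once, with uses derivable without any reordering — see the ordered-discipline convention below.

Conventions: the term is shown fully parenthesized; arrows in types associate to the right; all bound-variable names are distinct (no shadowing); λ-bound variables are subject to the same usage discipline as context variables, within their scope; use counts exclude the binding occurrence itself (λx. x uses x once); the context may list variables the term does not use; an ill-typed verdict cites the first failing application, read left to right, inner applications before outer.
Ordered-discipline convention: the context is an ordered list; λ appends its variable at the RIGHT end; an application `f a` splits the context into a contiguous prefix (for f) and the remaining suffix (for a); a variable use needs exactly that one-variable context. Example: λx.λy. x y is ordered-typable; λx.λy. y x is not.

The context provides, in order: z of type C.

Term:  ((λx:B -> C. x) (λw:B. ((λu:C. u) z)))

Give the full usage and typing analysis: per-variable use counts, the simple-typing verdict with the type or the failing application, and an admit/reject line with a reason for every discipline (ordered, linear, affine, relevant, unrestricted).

counts: z=1, x [bound]=1, w [bound]=0, u [bound]=1
order of uses: x, u, z
typing: ✓ — B -> C
ordered: ✗ — needs weakening: w unused
linear: ✗ — needs weakening: w unused
affine: ✓ — z, x, w, u: no repeats, contraction unneeded
relevant: ✗ — needs weakening: w unused
unrestricted: ✓ — type-checks (B -> C) and nothing is barred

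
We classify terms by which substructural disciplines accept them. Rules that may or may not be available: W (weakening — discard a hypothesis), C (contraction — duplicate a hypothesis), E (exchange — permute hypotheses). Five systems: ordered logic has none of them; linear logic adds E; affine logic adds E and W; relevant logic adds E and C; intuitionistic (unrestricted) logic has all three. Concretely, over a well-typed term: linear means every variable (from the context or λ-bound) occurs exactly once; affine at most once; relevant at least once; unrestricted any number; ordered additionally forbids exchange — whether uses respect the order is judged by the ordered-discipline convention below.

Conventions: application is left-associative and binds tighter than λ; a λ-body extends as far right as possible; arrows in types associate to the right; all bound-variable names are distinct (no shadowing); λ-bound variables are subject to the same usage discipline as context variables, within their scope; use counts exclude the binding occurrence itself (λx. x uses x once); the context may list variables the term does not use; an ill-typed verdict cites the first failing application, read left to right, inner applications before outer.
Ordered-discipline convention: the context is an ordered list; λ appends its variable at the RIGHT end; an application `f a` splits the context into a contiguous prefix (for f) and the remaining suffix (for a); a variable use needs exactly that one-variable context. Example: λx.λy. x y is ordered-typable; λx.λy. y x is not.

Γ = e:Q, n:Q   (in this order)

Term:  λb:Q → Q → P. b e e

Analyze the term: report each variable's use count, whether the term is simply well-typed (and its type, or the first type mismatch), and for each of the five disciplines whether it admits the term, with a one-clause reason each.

usage: e=2, n=0, b [bound]=1
order of uses: b, e, e
typing: well-typed — term : (Q → Q → P) → P
ordered ✗ (e ×2 used more than once (contraction); needs weakening: n unused)
linear ✗ (e ×2 used more than once (contraction); needs weakening: n unused)
affine ✗ (e ×2 used more than once (contraction))
relevant ✗ (needs weakening: n unused)
unrestricted ✓ (simply typable at (Q → Q → P) → P; W, C, E all held)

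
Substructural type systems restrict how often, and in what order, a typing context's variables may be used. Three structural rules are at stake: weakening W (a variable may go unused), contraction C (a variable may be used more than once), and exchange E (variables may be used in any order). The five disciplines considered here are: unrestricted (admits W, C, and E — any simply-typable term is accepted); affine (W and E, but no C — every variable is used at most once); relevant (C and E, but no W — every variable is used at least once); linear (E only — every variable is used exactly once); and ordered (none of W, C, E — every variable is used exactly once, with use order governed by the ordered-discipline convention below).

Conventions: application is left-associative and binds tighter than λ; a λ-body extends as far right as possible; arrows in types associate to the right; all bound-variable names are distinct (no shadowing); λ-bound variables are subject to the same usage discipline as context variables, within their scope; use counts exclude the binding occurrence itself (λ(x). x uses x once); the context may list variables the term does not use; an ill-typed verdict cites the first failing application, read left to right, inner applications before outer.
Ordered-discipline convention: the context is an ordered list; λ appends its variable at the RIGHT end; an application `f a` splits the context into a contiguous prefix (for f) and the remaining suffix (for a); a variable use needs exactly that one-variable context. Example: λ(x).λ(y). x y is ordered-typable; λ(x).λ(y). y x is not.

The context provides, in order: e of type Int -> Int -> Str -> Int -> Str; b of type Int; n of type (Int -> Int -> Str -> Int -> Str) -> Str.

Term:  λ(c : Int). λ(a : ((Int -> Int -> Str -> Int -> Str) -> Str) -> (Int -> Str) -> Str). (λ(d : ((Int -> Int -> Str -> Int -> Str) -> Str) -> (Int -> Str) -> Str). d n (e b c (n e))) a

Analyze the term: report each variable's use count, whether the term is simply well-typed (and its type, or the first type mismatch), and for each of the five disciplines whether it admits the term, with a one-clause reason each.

variable uses: e: 2, b: 1, n: 2, c (bound): 1, a (bound): 1, d (bound): 1
use order (left to right): d, n, e, b, c, n, e, a
typing: ✓ — Int -> (((Int -> Int -> Str -> Int -> Str) -> Str) -> (Int -> Str) -> Str) -> Str
ordered ✗ (e ×2, n ×2 used more than once (contraction))
linear ✗ (e ×2, n ×2 used more than once (contraction))
affine ✗ (e ×2, n ×2 used more than once (contraction))
relevant ✓ (at least one use each (e, b, n, c, a, d))
unrestricted ✓ (simply typable at Int -> (((Int -> Int -> Str -> Int -> Str) -> Str) -> (Int -> Str) -> Str) -> Str; W, C, E all held)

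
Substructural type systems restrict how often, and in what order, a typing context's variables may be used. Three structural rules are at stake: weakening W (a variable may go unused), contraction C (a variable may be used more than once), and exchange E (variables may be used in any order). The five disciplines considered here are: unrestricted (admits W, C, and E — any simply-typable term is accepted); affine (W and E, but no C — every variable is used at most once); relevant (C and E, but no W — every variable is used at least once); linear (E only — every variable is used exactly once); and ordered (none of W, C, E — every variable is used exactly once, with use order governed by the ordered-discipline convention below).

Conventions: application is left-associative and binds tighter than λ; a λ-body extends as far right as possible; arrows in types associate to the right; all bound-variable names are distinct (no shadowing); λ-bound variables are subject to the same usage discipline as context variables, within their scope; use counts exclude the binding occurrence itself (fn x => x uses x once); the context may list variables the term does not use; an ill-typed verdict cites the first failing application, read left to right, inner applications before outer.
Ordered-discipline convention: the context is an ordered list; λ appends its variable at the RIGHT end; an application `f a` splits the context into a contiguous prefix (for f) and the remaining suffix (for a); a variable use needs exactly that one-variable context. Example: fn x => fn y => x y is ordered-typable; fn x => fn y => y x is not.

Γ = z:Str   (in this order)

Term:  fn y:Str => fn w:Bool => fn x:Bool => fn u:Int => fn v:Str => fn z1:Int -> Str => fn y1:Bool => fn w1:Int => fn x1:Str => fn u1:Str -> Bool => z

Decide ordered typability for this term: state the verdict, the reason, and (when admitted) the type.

no — y, w, x, u, v, z1, y1, w1, x1, u1 left unused
variable uses: z ×1; y (λ-bound) ×0; w (λ-bound) ×0; x (λ-bound) ×0; u (λ-bound) ×0; v (λ-bound) ×0; z1 (λ-bound) ×0; y1 (λ-bound) ×0; w1 (λ-bound) ×0; x1 (λ-bound) ×0; u1 (λ-bound) ×0
order of uses: z
typing: well-typed at Str -> Bool -> Bool -> Int -> Str -> (Int -> Str) -> Bool -> Int -> Str -> (Str -> Bool) -> Str
across the five disciplines: ordered ✗ | linear ✗ | affine ✓ | relevant ✗ | unrestricted ✓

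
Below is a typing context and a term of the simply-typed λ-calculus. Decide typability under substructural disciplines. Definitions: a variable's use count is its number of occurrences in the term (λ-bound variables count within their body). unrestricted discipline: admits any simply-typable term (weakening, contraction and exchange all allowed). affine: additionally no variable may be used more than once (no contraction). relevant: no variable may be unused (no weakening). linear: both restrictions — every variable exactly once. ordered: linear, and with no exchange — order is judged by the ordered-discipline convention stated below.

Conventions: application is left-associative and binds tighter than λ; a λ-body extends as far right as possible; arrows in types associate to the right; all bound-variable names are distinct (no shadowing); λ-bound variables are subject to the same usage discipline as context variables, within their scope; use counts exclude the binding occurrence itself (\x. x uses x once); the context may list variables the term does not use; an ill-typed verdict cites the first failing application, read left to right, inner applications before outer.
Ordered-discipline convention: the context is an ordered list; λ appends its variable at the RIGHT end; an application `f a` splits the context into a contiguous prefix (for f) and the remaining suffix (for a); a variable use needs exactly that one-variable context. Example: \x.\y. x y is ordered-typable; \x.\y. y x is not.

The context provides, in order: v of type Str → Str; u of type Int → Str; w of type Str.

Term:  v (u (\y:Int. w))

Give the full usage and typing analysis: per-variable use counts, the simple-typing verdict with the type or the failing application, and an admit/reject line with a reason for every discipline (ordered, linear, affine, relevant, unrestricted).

variable uses: v=1, u=1, w=1, y (λ-bound)=0
left-to-right use order: v, u, w
typing: ill-typed: an application expects Int but receives Int → Str
ordered: ✗ — not simply typable
linear: ✗ — fails simple typing
affine: ✗ — a type mismatch blocks all five
relevant: ✗ — the type mismatch rejects it
unrestricted: ✗ — not simply typable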